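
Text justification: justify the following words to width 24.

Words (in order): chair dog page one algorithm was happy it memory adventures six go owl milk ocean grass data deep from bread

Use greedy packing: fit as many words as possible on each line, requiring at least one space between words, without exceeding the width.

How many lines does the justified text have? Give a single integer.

Line 1: ['chair', 'dog', 'page', 'one'] (min_width=18, slack=6)
Line 2: ['algorithm', 'was', 'happy', 'it'] (min_width=22, slack=2)
Line 3: ['memory', 'adventures', 'six', 'go'] (min_width=24, slack=0)
Line 4: ['owl', 'milk', 'ocean', 'grass'] (min_width=20, slack=4)
Line 5: ['data', 'deep', 'from', 'bread'] (min_width=20, slack=4)
Total lines: 5

Answer: 5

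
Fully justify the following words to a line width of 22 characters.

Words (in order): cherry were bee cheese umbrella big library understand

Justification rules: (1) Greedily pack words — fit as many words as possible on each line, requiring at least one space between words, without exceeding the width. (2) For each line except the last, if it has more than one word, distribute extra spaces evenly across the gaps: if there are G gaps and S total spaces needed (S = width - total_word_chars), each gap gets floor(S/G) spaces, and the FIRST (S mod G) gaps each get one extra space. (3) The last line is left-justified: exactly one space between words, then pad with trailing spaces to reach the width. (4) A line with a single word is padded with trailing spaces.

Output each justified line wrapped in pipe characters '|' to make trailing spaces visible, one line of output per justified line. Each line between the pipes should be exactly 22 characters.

Line 1: ['cherry', 'were', 'bee', 'cheese'] (min_width=22, slack=0)
Line 2: ['umbrella', 'big', 'library'] (min_width=20, slack=2)
Line 3: ['understand'] (min_width=10, slack=12)

Answer: |cherry were bee cheese|
|umbrella  big  library|
|understand            |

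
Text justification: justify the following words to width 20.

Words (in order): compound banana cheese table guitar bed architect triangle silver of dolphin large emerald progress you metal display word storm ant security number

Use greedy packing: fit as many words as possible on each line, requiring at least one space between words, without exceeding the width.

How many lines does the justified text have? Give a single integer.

Answer: 9

Derivation:
Line 1: ['compound', 'banana'] (min_width=15, slack=5)
Line 2: ['cheese', 'table', 'guitar'] (min_width=19, slack=1)
Line 3: ['bed', 'architect'] (min_width=13, slack=7)
Line 4: ['triangle', 'silver', 'of'] (min_width=18, slack=2)
Line 5: ['dolphin', 'large'] (min_width=13, slack=7)
Line 6: ['emerald', 'progress', 'you'] (min_width=20, slack=0)
Line 7: ['metal', 'display', 'word'] (min_width=18, slack=2)
Line 8: ['storm', 'ant', 'security'] (min_width=18, slack=2)
Line 9: ['number'] (min_width=6, slack=14)
Total lines: 9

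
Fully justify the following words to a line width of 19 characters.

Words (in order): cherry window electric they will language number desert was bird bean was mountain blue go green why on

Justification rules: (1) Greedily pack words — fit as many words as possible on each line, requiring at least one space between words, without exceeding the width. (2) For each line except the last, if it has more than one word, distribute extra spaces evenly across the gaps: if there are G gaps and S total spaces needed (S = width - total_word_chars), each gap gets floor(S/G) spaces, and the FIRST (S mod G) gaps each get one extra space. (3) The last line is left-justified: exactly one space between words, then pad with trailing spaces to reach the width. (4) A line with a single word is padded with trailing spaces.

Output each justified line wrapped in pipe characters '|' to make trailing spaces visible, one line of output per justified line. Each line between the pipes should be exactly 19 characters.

Answer: |cherry       window|
|electric  they will|
|language     number|
|desert   was   bird|
|bean  was  mountain|
|blue  go  green why|
|on                 |

Derivation:
Line 1: ['cherry', 'window'] (min_width=13, slack=6)
Line 2: ['electric', 'they', 'will'] (min_width=18, slack=1)
Line 3: ['language', 'number'] (min_width=15, slack=4)
Line 4: ['desert', 'was', 'bird'] (min_width=15, slack=4)
Line 5: ['bean', 'was', 'mountain'] (min_width=17, slack=2)
Line 6: ['blue', 'go', 'green', 'why'] (min_width=17, slack=2)
Line 7: ['on'] (min_width=2, slack=17)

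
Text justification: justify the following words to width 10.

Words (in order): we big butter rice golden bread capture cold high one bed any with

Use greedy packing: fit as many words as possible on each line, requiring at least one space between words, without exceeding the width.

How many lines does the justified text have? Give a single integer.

Answer: 9

Derivation:
Line 1: ['we', 'big'] (min_width=6, slack=4)
Line 2: ['butter'] (min_width=6, slack=4)
Line 3: ['rice'] (min_width=4, slack=6)
Line 4: ['golden'] (min_width=6, slack=4)
Line 5: ['bread'] (min_width=5, slack=5)
Line 6: ['capture'] (min_width=7, slack=3)
Line 7: ['cold', 'high'] (min_width=9, slack=1)
Line 8: ['one', 'bed'] (min_width=7, slack=3)
Line 9: ['any', 'with'] (min_width=8, slack=2)
Total lines: 9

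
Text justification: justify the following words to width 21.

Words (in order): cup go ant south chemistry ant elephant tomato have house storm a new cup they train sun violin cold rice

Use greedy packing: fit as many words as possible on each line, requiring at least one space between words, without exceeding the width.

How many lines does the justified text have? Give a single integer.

Answer: 6

Derivation:
Line 1: ['cup', 'go', 'ant', 'south'] (min_width=16, slack=5)
Line 2: ['chemistry', 'ant'] (min_width=13, slack=8)
Line 3: ['elephant', 'tomato', 'have'] (min_width=20, slack=1)
Line 4: ['house', 'storm', 'a', 'new', 'cup'] (min_width=21, slack=0)
Line 5: ['they', 'train', 'sun', 'violin'] (min_width=21, slack=0)
Line 6: ['cold', 'rice'] (min_width=9, slack=12)
Total lines: 6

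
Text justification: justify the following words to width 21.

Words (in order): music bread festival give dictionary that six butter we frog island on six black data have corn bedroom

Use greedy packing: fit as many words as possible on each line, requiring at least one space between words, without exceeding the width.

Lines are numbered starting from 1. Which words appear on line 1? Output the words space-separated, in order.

Answer: music bread festival

Derivation:
Line 1: ['music', 'bread', 'festival'] (min_width=20, slack=1)
Line 2: ['give', 'dictionary', 'that'] (min_width=20, slack=1)
Line 3: ['six', 'butter', 'we', 'frog'] (min_width=18, slack=3)
Line 4: ['island', 'on', 'six', 'black'] (min_width=19, slack=2)
Line 5: ['data', 'have', 'corn'] (min_width=14, slack=7)
Line 6: ['bedroom'] (min_width=7, slack=14)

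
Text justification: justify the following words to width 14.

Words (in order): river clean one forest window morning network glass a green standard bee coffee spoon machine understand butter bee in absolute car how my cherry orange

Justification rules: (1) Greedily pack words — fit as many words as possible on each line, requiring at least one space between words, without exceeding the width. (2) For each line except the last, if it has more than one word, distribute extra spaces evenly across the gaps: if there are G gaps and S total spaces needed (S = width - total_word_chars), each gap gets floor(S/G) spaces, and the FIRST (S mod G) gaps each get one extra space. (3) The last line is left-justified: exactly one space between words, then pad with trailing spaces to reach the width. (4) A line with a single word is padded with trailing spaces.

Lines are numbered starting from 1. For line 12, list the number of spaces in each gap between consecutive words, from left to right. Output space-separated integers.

Answer: 2 1

Derivation:
Line 1: ['river', 'clean'] (min_width=11, slack=3)
Line 2: ['one', 'forest'] (min_width=10, slack=4)
Line 3: ['window', 'morning'] (min_width=14, slack=0)
Line 4: ['network', 'glass'] (min_width=13, slack=1)
Line 5: ['a', 'green'] (min_width=7, slack=7)
Line 6: ['standard', 'bee'] (min_width=12, slack=2)
Line 7: ['coffee', 'spoon'] (min_width=12, slack=2)
Line 8: ['machine'] (min_width=7, slack=7)
Line 9: ['understand'] (min_width=10, slack=4)
Line 10: ['butter', 'bee', 'in'] (min_width=13, slack=1)
Line 11: ['absolute', 'car'] (min_width=12, slack=2)
Line 12: ['how', 'my', 'cherry'] (min_width=13, slack=1)
Line 13: ['orange'] (min_width=6, slack=8)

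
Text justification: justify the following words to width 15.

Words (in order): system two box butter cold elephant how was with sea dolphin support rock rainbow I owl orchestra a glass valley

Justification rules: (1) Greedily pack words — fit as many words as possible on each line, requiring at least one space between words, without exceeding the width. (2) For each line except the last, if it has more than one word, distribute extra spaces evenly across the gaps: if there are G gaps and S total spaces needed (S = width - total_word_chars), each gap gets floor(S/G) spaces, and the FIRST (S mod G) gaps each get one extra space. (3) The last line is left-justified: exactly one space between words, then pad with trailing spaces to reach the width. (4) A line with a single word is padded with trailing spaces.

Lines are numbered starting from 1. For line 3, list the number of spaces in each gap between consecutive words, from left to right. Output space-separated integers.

Line 1: ['system', 'two', 'box'] (min_width=14, slack=1)
Line 2: ['butter', 'cold'] (min_width=11, slack=4)
Line 3: ['elephant', 'how'] (min_width=12, slack=3)
Line 4: ['was', 'with', 'sea'] (min_width=12, slack=3)
Line 5: ['dolphin', 'support'] (min_width=15, slack=0)
Line 6: ['rock', 'rainbow', 'I'] (min_width=14, slack=1)
Line 7: ['owl', 'orchestra', 'a'] (min_width=15, slack=0)
Line 8: ['glass', 'valley'] (min_width=12, slack=3)

Answer: 4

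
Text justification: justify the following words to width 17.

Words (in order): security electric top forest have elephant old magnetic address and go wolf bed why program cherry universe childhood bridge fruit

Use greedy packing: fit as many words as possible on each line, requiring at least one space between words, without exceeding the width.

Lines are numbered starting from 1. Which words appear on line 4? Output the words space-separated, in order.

Answer: magnetic address

Derivation:
Line 1: ['security', 'electric'] (min_width=17, slack=0)
Line 2: ['top', 'forest', 'have'] (min_width=15, slack=2)
Line 3: ['elephant', 'old'] (min_width=12, slack=5)
Line 4: ['magnetic', 'address'] (min_width=16, slack=1)
Line 5: ['and', 'go', 'wolf', 'bed'] (min_width=15, slack=2)
Line 6: ['why', 'program'] (min_width=11, slack=6)
Line 7: ['cherry', 'universe'] (min_width=15, slack=2)
Line 8: ['childhood', 'bridge'] (min_width=16, slack=1)
Line 9: ['fruit'] (min_width=5, slack=12)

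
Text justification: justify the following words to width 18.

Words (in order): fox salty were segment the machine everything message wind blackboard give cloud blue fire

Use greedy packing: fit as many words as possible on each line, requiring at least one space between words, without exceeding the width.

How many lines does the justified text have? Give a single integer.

Line 1: ['fox', 'salty', 'were'] (min_width=14, slack=4)
Line 2: ['segment', 'the'] (min_width=11, slack=7)
Line 3: ['machine', 'everything'] (min_width=18, slack=0)
Line 4: ['message', 'wind'] (min_width=12, slack=6)
Line 5: ['blackboard', 'give'] (min_width=15, slack=3)
Line 6: ['cloud', 'blue', 'fire'] (min_width=15, slack=3)
Total lines: 6

Answer: 6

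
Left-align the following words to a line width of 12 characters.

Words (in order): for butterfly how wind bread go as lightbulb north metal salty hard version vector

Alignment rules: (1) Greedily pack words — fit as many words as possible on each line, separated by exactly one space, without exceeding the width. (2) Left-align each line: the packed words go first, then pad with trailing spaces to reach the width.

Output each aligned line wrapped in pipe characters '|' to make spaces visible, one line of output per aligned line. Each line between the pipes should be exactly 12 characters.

Line 1: ['for'] (min_width=3, slack=9)
Line 2: ['butterfly'] (min_width=9, slack=3)
Line 3: ['how', 'wind'] (min_width=8, slack=4)
Line 4: ['bread', 'go', 'as'] (min_width=11, slack=1)
Line 5: ['lightbulb'] (min_width=9, slack=3)
Line 6: ['north', 'metal'] (min_width=11, slack=1)
Line 7: ['salty', 'hard'] (min_width=10, slack=2)
Line 8: ['version'] (min_width=7, slack=5)
Line 9: ['vector'] (min_width=6, slack=6)

Answer: |for         |
|butterfly   |
|how wind    |
|bread go as |
|lightbulb   |
|north metal |
|salty hard  |
|version     |
|vector      |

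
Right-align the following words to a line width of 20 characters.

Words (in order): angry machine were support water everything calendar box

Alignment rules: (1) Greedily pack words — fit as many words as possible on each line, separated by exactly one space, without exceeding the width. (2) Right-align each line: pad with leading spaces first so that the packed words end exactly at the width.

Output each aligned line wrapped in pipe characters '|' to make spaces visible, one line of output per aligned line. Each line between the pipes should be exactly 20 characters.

Answer: |  angry machine were|
|       support water|
| everything calendar|
|                 box|

Derivation:
Line 1: ['angry', 'machine', 'were'] (min_width=18, slack=2)
Line 2: ['support', 'water'] (min_width=13, slack=7)
Line 3: ['everything', 'calendar'] (min_width=19, slack=1)
Line 4: ['box'] (min_width=3, slack=17)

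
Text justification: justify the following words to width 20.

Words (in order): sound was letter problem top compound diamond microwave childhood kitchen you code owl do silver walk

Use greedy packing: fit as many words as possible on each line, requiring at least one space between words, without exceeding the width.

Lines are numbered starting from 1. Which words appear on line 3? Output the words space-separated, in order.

Line 1: ['sound', 'was', 'letter'] (min_width=16, slack=4)
Line 2: ['problem', 'top', 'compound'] (min_width=20, slack=0)
Line 3: ['diamond', 'microwave'] (min_width=17, slack=3)
Line 4: ['childhood', 'kitchen'] (min_width=17, slack=3)
Line 5: ['you', 'code', 'owl', 'do'] (min_width=15, slack=5)
Line 6: ['silver', 'walk'] (min_width=11, slack=9)

Answer: diamond microwave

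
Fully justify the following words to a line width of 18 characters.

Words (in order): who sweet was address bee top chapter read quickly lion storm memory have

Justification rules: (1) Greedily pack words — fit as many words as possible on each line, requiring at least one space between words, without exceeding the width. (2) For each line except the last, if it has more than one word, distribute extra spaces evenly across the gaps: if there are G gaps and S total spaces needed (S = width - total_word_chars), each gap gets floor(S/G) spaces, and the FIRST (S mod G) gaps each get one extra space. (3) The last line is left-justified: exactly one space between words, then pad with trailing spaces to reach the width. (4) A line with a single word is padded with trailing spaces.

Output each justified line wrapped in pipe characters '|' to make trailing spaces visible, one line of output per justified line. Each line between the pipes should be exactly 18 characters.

Answer: |who    sweet   was|
|address   bee  top|
|chapter       read|
|quickly lion storm|
|memory have       |

Derivation:
Line 1: ['who', 'sweet', 'was'] (min_width=13, slack=5)
Line 2: ['address', 'bee', 'top'] (min_width=15, slack=3)
Line 3: ['chapter', 'read'] (min_width=12, slack=6)
Line 4: ['quickly', 'lion', 'storm'] (min_width=18, slack=0)
Line 5: ['memory', 'have'] (min_width=11, slack=7)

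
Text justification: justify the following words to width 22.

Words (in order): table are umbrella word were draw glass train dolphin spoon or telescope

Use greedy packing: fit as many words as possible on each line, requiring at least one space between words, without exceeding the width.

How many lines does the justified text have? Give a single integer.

Answer: 4

Derivation:
Line 1: ['table', 'are', 'umbrella'] (min_width=18, slack=4)
Line 2: ['word', 'were', 'draw', 'glass'] (min_width=20, slack=2)
Line 3: ['train', 'dolphin', 'spoon', 'or'] (min_width=22, slack=0)
Line 4: ['telescope'] (min_width=9, slack=13)
Total lines: 4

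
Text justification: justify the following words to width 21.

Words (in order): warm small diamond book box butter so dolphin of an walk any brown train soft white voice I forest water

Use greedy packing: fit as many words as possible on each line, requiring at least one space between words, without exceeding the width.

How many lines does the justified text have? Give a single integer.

Line 1: ['warm', 'small', 'diamond'] (min_width=18, slack=3)
Line 2: ['book', 'box', 'butter', 'so'] (min_width=18, slack=3)
Line 3: ['dolphin', 'of', 'an', 'walk'] (min_width=18, slack=3)
Line 4: ['any', 'brown', 'train', 'soft'] (min_width=20, slack=1)
Line 5: ['white', 'voice', 'I', 'forest'] (min_width=20, slack=1)
Line 6: ['water'] (min_width=5, slack=16)
Total lines: 6

Answer: 6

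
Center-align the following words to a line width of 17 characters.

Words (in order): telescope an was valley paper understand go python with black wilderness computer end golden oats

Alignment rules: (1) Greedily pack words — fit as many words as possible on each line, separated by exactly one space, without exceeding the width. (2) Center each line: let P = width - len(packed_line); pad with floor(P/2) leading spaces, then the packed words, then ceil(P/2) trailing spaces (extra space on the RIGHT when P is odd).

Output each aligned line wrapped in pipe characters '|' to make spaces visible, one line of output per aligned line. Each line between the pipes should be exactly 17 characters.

Answer: |telescope an was |
|  valley paper   |
|  understand go  |
|python with black|
|   wilderness    |
|  computer end   |
|   golden oats   |

Derivation:
Line 1: ['telescope', 'an', 'was'] (min_width=16, slack=1)
Line 2: ['valley', 'paper'] (min_width=12, slack=5)
Line 3: ['understand', 'go'] (min_width=13, slack=4)
Line 4: ['python', 'with', 'black'] (min_width=17, slack=0)
Line 5: ['wilderness'] (min_width=10, slack=7)
Line 6: ['computer', 'end'] (min_width=12, slack=5)
Line 7: ['golden', 'oats'] (min_width=11, slack=6)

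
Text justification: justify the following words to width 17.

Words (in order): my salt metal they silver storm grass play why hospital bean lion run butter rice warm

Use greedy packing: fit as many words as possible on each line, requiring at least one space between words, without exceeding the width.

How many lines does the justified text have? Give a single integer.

Line 1: ['my', 'salt', 'metal'] (min_width=13, slack=4)
Line 2: ['they', 'silver', 'storm'] (min_width=17, slack=0)
Line 3: ['grass', 'play', 'why'] (min_width=14, slack=3)
Line 4: ['hospital', 'bean'] (min_width=13, slack=4)
Line 5: ['lion', 'run', 'butter'] (min_width=15, slack=2)
Line 6: ['rice', 'warm'] (min_width=9, slack=8)
Total lines: 6

Answer: 6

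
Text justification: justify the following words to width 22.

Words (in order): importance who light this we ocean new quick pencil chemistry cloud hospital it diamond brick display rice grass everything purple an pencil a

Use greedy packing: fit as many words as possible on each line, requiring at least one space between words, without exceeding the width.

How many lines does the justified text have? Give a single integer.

Answer: 7

Derivation:
Line 1: ['importance', 'who', 'light'] (min_width=20, slack=2)
Line 2: ['this', 'we', 'ocean', 'new'] (min_width=17, slack=5)
Line 3: ['quick', 'pencil', 'chemistry'] (min_width=22, slack=0)
Line 4: ['cloud', 'hospital', 'it'] (min_width=17, slack=5)
Line 5: ['diamond', 'brick', 'display'] (min_width=21, slack=1)
Line 6: ['rice', 'grass', 'everything'] (min_width=21, slack=1)
Line 7: ['purple', 'an', 'pencil', 'a'] (min_width=18, slack=4)
Total lines: 7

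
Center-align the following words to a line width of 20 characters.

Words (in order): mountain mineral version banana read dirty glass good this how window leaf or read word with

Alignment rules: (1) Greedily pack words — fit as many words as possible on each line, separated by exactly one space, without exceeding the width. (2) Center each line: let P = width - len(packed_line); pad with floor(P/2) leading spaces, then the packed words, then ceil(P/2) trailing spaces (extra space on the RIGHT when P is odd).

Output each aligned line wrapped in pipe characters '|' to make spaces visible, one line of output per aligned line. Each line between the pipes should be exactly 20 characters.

Line 1: ['mountain', 'mineral'] (min_width=16, slack=4)
Line 2: ['version', 'banana', 'read'] (min_width=19, slack=1)
Line 3: ['dirty', 'glass', 'good'] (min_width=16, slack=4)
Line 4: ['this', 'how', 'window', 'leaf'] (min_width=20, slack=0)
Line 5: ['or', 'read', 'word', 'with'] (min_width=17, slack=3)

Answer: |  mountain mineral  |
|version banana read |
|  dirty glass good  |
|this how window leaf|
| or read word with  |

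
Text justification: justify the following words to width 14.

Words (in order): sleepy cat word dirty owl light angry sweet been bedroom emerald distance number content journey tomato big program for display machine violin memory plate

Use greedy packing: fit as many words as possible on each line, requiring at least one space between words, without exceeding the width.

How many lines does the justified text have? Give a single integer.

Line 1: ['sleepy', 'cat'] (min_width=10, slack=4)
Line 2: ['word', 'dirty', 'owl'] (min_width=14, slack=0)
Line 3: ['light', 'angry'] (min_width=11, slack=3)
Line 4: ['sweet', 'been'] (min_width=10, slack=4)
Line 5: ['bedroom'] (min_width=7, slack=7)
Line 6: ['emerald'] (min_width=7, slack=7)
Line 7: ['distance'] (min_width=8, slack=6)
Line 8: ['number', 'content'] (min_width=14, slack=0)
Line 9: ['journey', 'tomato'] (min_width=14, slack=0)
Line 10: ['big', 'program'] (min_width=11, slack=3)
Line 11: ['for', 'display'] (min_width=11, slack=3)
Line 12: ['machine', 'violin'] (min_width=14, slack=0)
Line 13: ['memory', 'plate'] (min_width=12, slack=2)
Total lines: 13

Answer: 13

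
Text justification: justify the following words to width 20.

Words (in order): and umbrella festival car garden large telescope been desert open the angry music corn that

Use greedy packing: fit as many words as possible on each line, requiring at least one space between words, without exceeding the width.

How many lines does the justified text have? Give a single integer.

Answer: 6

Derivation:
Line 1: ['and', 'umbrella'] (min_width=12, slack=8)
Line 2: ['festival', 'car', 'garden'] (min_width=19, slack=1)
Line 3: ['large', 'telescope', 'been'] (min_width=20, slack=0)
Line 4: ['desert', 'open', 'the'] (min_width=15, slack=5)
Line 5: ['angry', 'music', 'corn'] (min_width=16, slack=4)
Line 6: ['that'] (min_width=4, slack=16)
Total lines: 6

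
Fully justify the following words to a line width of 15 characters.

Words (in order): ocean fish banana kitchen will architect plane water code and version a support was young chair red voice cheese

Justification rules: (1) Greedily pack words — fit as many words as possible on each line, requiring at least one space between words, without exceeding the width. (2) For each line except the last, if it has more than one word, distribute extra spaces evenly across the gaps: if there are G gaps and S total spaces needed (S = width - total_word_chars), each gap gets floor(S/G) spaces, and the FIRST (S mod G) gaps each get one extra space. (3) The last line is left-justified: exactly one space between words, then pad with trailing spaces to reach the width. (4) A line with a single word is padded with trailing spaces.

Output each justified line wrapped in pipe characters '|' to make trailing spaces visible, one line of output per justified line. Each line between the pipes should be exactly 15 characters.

Line 1: ['ocean', 'fish'] (min_width=10, slack=5)
Line 2: ['banana', 'kitchen'] (min_width=14, slack=1)
Line 3: ['will', 'architect'] (min_width=14, slack=1)
Line 4: ['plane', 'water'] (min_width=11, slack=4)
Line 5: ['code', 'and'] (min_width=8, slack=7)
Line 6: ['version', 'a'] (min_width=9, slack=6)
Line 7: ['support', 'was'] (min_width=11, slack=4)
Line 8: ['young', 'chair', 'red'] (min_width=15, slack=0)
Line 9: ['voice', 'cheese'] (min_width=12, slack=3)

Answer: |ocean      fish|
|banana  kitchen|
|will  architect|
|plane     water|
|code        and|
|version       a|
|support     was|
|young chair red|
|voice cheese   |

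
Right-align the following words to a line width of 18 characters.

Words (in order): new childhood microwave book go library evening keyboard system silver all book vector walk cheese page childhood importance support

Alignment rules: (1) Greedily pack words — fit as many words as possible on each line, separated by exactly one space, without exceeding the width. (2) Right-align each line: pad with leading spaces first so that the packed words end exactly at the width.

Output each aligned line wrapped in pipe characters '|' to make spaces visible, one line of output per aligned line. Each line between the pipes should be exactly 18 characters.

Answer: |     new childhood|
| microwave book go|
|   library evening|
|   keyboard system|
|   silver all book|
|vector walk cheese|
|    page childhood|
|importance support|

Derivation:
Line 1: ['new', 'childhood'] (min_width=13, slack=5)
Line 2: ['microwave', 'book', 'go'] (min_width=17, slack=1)
Line 3: ['library', 'evening'] (min_width=15, slack=3)
Line 4: ['keyboard', 'system'] (min_width=15, slack=3)
Line 5: ['silver', 'all', 'book'] (min_width=15, slack=3)
Line 6: ['vector', 'walk', 'cheese'] (min_width=18, slack=0)
Line 7: ['page', 'childhood'] (min_width=14, slack=4)
Line 8: ['importance', 'support'] (min_width=18, slack=0)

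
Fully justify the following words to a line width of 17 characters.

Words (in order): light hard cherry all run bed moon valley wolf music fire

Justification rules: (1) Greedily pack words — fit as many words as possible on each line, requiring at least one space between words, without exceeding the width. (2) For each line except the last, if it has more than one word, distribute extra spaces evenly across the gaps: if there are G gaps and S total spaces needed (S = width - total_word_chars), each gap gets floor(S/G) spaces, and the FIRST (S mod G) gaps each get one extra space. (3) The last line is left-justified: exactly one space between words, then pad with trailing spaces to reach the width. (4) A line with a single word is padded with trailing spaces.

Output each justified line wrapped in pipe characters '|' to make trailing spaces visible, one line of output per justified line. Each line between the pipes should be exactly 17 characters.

Line 1: ['light', 'hard', 'cherry'] (min_width=17, slack=0)
Line 2: ['all', 'run', 'bed', 'moon'] (min_width=16, slack=1)
Line 3: ['valley', 'wolf', 'music'] (min_width=17, slack=0)
Line 4: ['fire'] (min_width=4, slack=13)

Answer: |light hard cherry|
|all  run bed moon|
|valley wolf music|
|fire             |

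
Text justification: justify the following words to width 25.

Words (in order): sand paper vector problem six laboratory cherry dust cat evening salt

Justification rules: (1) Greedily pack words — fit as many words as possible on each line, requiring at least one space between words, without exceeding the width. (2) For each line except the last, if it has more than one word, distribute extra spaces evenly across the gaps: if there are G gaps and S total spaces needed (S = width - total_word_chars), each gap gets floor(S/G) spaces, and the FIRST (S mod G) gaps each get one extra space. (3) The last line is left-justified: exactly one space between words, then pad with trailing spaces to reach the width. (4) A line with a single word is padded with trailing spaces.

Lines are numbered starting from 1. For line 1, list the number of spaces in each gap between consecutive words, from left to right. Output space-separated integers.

Answer: 1 1 1

Derivation:
Line 1: ['sand', 'paper', 'vector', 'problem'] (min_width=25, slack=0)
Line 2: ['six', 'laboratory', 'cherry'] (min_width=21, slack=4)
Line 3: ['dust', 'cat', 'evening', 'salt'] (min_width=21, slack=4)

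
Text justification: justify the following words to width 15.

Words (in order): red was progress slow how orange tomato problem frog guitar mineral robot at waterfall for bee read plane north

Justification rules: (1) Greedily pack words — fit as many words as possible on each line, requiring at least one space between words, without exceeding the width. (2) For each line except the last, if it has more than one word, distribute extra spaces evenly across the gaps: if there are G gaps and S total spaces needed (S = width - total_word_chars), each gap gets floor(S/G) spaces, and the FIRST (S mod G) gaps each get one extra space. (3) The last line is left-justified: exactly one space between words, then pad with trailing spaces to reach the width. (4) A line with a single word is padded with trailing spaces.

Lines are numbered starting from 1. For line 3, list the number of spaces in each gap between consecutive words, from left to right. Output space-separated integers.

Answer: 6

Derivation:
Line 1: ['red', 'was'] (min_width=7, slack=8)
Line 2: ['progress', 'slow'] (min_width=13, slack=2)
Line 3: ['how', 'orange'] (min_width=10, slack=5)
Line 4: ['tomato', 'problem'] (min_width=14, slack=1)
Line 5: ['frog', 'guitar'] (min_width=11, slack=4)
Line 6: ['mineral', 'robot'] (min_width=13, slack=2)
Line 7: ['at', 'waterfall'] (min_width=12, slack=3)
Line 8: ['for', 'bee', 'read'] (min_width=12, slack=3)
Line 9: ['plane', 'north'] (min_width=11, slack=4)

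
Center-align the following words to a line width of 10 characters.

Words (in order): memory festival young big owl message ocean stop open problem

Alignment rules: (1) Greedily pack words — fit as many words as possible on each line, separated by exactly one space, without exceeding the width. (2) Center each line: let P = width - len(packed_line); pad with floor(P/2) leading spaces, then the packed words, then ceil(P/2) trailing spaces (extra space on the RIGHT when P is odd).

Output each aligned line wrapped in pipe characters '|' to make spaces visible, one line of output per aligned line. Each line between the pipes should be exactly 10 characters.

Line 1: ['memory'] (min_width=6, slack=4)
Line 2: ['festival'] (min_width=8, slack=2)
Line 3: ['young', 'big'] (min_width=9, slack=1)
Line 4: ['owl'] (min_width=3, slack=7)
Line 5: ['message'] (min_width=7, slack=3)
Line 6: ['ocean', 'stop'] (min_width=10, slack=0)
Line 7: ['open'] (min_width=4, slack=6)
Line 8: ['problem'] (min_width=7, slack=3)

Answer: |  memory  |
| festival |
|young big |
|   owl    |
| message  |
|ocean stop|
|   open   |
| problem  |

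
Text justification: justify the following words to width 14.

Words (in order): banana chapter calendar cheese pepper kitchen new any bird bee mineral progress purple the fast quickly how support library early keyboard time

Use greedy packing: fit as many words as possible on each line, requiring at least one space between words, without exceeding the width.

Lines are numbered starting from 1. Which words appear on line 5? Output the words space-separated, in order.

Line 1: ['banana', 'chapter'] (min_width=14, slack=0)
Line 2: ['calendar'] (min_width=8, slack=6)
Line 3: ['cheese', 'pepper'] (min_width=13, slack=1)
Line 4: ['kitchen', 'new'] (min_width=11, slack=3)
Line 5: ['any', 'bird', 'bee'] (min_width=12, slack=2)
Line 6: ['mineral'] (min_width=7, slack=7)
Line 7: ['progress'] (min_width=8, slack=6)
Line 8: ['purple', 'the'] (min_width=10, slack=4)
Line 9: ['fast', 'quickly'] (min_width=12, slack=2)
Line 10: ['how', 'support'] (min_width=11, slack=3)
Line 11: ['library', 'early'] (min_width=13, slack=1)
Line 12: ['keyboard', 'time'] (min_width=13, slack=1)

Answer: any bird bee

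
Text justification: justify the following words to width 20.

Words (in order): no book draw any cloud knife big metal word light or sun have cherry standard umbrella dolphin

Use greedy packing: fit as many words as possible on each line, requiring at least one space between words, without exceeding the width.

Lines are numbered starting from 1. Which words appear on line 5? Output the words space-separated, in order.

Line 1: ['no', 'book', 'draw', 'any'] (min_width=16, slack=4)
Line 2: ['cloud', 'knife', 'big'] (min_width=15, slack=5)
Line 3: ['metal', 'word', 'light', 'or'] (min_width=19, slack=1)
Line 4: ['sun', 'have', 'cherry'] (min_width=15, slack=5)
Line 5: ['standard', 'umbrella'] (min_width=17, slack=3)
Line 6: ['dolphin'] (min_width=7, slack=13)

Answer: standard umbrella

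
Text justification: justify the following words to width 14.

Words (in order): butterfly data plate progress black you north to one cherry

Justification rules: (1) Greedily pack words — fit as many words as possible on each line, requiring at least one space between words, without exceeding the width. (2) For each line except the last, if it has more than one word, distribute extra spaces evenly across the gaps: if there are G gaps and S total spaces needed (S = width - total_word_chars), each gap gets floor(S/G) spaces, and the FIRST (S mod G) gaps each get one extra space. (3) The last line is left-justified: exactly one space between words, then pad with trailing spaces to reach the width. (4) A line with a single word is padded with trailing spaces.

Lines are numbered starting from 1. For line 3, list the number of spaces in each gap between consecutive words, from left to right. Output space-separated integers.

Line 1: ['butterfly', 'data'] (min_width=14, slack=0)
Line 2: ['plate', 'progress'] (min_width=14, slack=0)
Line 3: ['black', 'you'] (min_width=9, slack=5)
Line 4: ['north', 'to', 'one'] (min_width=12, slack=2)
Line 5: ['cherry'] (min_width=6, slack=8)

Answer: 6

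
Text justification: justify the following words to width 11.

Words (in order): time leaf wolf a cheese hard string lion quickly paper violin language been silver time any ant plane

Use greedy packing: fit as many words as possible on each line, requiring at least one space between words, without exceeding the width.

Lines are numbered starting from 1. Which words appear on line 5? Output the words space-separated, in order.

Line 1: ['time', 'leaf'] (min_width=9, slack=2)
Line 2: ['wolf', 'a'] (min_width=6, slack=5)
Line 3: ['cheese', 'hard'] (min_width=11, slack=0)
Line 4: ['string', 'lion'] (min_width=11, slack=0)
Line 5: ['quickly'] (min_width=7, slack=4)
Line 6: ['paper'] (min_width=5, slack=6)
Line 7: ['violin'] (min_width=6, slack=5)
Line 8: ['language'] (min_width=8, slack=3)
Line 9: ['been', 'silver'] (min_width=11, slack=0)
Line 10: ['time', 'any'] (min_width=8, slack=3)
Line 11: ['ant', 'plane'] (min_width=9, slack=2)

Answer: quickly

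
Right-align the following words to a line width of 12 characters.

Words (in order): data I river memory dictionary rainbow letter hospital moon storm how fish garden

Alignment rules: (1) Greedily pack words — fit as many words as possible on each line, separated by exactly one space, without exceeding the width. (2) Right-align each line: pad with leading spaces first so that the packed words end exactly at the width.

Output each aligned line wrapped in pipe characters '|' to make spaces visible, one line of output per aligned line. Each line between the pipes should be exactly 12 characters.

Answer: |data I river|
|      memory|
|  dictionary|
|     rainbow|
|      letter|
|    hospital|
|  moon storm|
|    how fish|
|      garden|

Derivation:
Line 1: ['data', 'I', 'river'] (min_width=12, slack=0)
Line 2: ['memory'] (min_width=6, slack=6)
Line 3: ['dictionary'] (min_width=10, slack=2)
Line 4: ['rainbow'] (min_width=7, slack=5)
Line 5: ['letter'] (min_width=6, slack=6)
Line 6: ['hospital'] (min_width=8, slack=4)
Line 7: ['moon', 'storm'] (min_width=10, slack=2)
Line 8: ['how', 'fish'] (min_width=8, slack=4)
Line 9: ['garden'] (min_width=6, slack=6)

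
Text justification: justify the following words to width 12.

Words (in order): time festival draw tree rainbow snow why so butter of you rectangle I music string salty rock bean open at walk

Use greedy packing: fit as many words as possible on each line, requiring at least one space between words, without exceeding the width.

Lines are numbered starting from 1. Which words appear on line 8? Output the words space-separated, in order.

Answer: rectangle I

Derivation:
Line 1: ['time'] (min_width=4, slack=8)
Line 2: ['festival'] (min_width=8, slack=4)
Line 3: ['draw', 'tree'] (min_width=9, slack=3)
Line 4: ['rainbow', 'snow'] (min_width=12, slack=0)
Line 5: ['why', 'so'] (min_width=6, slack=6)
Line 6: ['butter', 'of'] (min_width=9, slack=3)
Line 7: ['you'] (min_width=3, slack=9)
Line 8: ['rectangle', 'I'] (min_width=11, slack=1)
Line 9: ['music', 'string'] (min_width=12, slack=0)
Line 10: ['salty', 'rock'] (min_width=10, slack=2)
Line 11: ['bean', 'open', 'at'] (min_width=12, slack=0)
Line 12: ['walk'] (min_width=4, slack=8)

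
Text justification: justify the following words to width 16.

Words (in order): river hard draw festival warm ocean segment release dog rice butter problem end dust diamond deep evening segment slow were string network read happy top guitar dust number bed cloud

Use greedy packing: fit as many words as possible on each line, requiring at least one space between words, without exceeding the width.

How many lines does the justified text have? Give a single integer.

Line 1: ['river', 'hard', 'draw'] (min_width=15, slack=1)
Line 2: ['festival', 'warm'] (min_width=13, slack=3)
Line 3: ['ocean', 'segment'] (min_width=13, slack=3)
Line 4: ['release', 'dog', 'rice'] (min_width=16, slack=0)
Line 5: ['butter', 'problem'] (min_width=14, slack=2)
Line 6: ['end', 'dust', 'diamond'] (min_width=16, slack=0)
Line 7: ['deep', 'evening'] (min_width=12, slack=4)
Line 8: ['segment', 'slow'] (min_width=12, slack=4)
Line 9: ['were', 'string'] (min_width=11, slack=5)
Line 10: ['network', 'read'] (min_width=12, slack=4)
Line 11: ['happy', 'top', 'guitar'] (min_width=16, slack=0)
Line 12: ['dust', 'number', 'bed'] (min_width=15, slack=1)
Line 13: ['cloud'] (min_width=5, slack=11)
Total lines: 13

Answer: 13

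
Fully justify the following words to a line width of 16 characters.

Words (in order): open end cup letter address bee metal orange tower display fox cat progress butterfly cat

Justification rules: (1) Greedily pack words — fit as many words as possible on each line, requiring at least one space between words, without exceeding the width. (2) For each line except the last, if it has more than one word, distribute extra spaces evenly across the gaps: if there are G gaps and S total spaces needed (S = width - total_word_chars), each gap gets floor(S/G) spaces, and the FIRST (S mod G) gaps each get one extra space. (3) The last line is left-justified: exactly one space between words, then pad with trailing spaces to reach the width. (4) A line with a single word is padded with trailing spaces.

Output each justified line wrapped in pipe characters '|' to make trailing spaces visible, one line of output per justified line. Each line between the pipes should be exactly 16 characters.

Answer: |open   end   cup|
|letter   address|
|bee metal orange|
|tower    display|
|fox cat progress|
|butterfly cat   |

Derivation:
Line 1: ['open', 'end', 'cup'] (min_width=12, slack=4)
Line 2: ['letter', 'address'] (min_width=14, slack=2)
Line 3: ['bee', 'metal', 'orange'] (min_width=16, slack=0)
Line 4: ['tower', 'display'] (min_width=13, slack=3)
Line 5: ['fox', 'cat', 'progress'] (min_width=16, slack=0)
Line 6: ['butterfly', 'cat'] (min_width=13, slack=3)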